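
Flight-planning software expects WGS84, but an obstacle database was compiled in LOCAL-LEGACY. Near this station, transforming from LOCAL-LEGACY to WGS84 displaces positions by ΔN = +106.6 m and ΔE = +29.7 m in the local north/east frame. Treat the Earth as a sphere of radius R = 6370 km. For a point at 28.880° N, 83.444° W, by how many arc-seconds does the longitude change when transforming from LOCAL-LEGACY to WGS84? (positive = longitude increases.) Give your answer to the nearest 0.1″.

Δλ = 1.1″

At latitude 28.880°, cos φ = 0.875633.
One radian of longitude at latitude φ spans R cos φ, so Δλ = ΔE / (R cos φ) = 29.7 / (6370000 × 0.875633) = 5.3247e-06 rad = 1.098″.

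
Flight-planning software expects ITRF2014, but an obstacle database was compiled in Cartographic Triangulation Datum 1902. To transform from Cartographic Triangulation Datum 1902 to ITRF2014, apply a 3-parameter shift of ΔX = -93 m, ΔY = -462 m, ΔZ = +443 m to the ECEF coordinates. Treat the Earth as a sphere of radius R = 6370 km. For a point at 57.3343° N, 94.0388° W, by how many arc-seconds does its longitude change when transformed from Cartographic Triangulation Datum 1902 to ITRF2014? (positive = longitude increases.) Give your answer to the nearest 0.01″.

sin φ = 0.841834, cos φ = 0.539736, sin λ = -0.997517, cos λ = -0.070432.
East component: ΔE = −sin λ·ΔX + cos λ·ΔY = −(-0.997517)(-93) + (-0.070432)(-462) = -60.23 m.
1° of latitude spans πR/180 = 111177 m; at latitude φ, 1° of longitude spans that × cos φ = 60006.5 m, so Δλ = -60.23 / 60006.5 × 3600 = -3.613″.

Δλ = -3.61″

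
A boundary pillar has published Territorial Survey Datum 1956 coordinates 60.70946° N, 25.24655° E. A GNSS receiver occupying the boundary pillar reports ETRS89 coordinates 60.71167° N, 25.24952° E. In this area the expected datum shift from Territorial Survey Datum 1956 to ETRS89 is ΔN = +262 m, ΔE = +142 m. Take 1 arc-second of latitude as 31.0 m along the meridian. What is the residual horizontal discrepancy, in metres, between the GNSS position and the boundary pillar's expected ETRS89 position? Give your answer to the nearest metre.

Observed coordinate differences: Δφ = +0.00221°, Δλ = +0.00297°.
Converting to metres (1° lat = 111600 m, cos φ = 0.489238): observed ΔN = 246.6 m, observed ΔE = 162.2 m.
Subtracting the expected shift leaves a residual of 246.6 − (262) = -15.4 m north and 162.2 − (142) = 20.2 m east.
Residual distance = √((-15.4)² + 20.2²) = 25.3 m.

25 m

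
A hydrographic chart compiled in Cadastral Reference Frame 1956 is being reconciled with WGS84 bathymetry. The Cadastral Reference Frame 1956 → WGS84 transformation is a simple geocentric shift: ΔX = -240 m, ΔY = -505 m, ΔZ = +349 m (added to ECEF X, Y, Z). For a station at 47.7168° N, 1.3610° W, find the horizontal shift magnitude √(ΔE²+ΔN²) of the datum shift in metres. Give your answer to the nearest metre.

At φ = 47.7168°, λ = -1.3610°: sin φ = 0.739828, cos φ = 0.672796, sin λ = -0.023752, cos λ = 0.999718.
ΔE = −sin λ·ΔX + cos λ·ΔY = −(-0.023752)·(-240) + (0.999718)·(-505) = -510.56 m.
ΔN = −sin φ cos λ·ΔX − sin φ sin λ·ΔY + cos φ·ΔZ = −(0.739828)(0.999718)(-240) − (0.739828)(-0.023752)(-505) + (0.672796)(349) = 403.44 m.
Horizontal magnitude = √(ΔE² + ΔN²) = √((-510.56)² + 403.44²) = 650.72 m.

651 m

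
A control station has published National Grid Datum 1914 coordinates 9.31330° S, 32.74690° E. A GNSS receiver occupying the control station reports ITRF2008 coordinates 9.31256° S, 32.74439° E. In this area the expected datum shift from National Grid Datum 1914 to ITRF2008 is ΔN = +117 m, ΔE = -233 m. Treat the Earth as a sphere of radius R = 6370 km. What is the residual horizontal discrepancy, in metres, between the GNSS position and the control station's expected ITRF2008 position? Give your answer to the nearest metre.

55 m

Observed coordinate differences: Δφ = +0.00074°, Δλ = -0.00251°.
Converting to metres (1° lat = 111177 m, cos φ = 0.986818): observed ΔN = 82.3 m, observed ΔE = -275.4 m.
Subtracting the expected shift leaves a residual of 82.3 − (117) = -34.7 m north and -275.4 − (-233) = -42.4 m east.
Residual distance = √((-34.7)² + (-42.4)²) = 54.8 m.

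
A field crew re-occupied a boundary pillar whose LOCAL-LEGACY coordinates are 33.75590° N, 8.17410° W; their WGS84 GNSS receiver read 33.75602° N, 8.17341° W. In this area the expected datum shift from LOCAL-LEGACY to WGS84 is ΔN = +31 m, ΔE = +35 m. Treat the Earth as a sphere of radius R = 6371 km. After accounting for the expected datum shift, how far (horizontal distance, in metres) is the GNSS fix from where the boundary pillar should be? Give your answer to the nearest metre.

Observed coordinate differences: Δφ = +0.00012°, Δλ = +0.00069°.
Converting to metres (1° lat = 111195 m, cos φ = 0.831412): observed ΔN = 13.3 m, observed ΔE = 63.8 m.
Subtracting the expected shift leaves a residual of 13.3 − (31) = -17.7 m north and 63.8 − (35) = 28.8 m east.
Residual distance = √((-17.7)² + 28.8²) = 33.8 m.

34 m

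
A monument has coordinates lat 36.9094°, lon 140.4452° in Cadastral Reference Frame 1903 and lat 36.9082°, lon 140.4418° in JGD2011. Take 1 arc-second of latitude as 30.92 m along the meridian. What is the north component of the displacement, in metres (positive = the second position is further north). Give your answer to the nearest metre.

ΔN = -134 m

Δφ = 36.9082° − 36.9094° = -0.0012°; Δλ = 140.4418° − 140.4452° = -0.0034°.
1° of latitude = 3600 × 30.92 = 111312 m.
ΔN = Δφ × 111312 = -133.6 m; ΔE = Δλ × 111312 × cos(36.9094°) = -0.0034 × 111312 × 0.799586 = -302.6 m.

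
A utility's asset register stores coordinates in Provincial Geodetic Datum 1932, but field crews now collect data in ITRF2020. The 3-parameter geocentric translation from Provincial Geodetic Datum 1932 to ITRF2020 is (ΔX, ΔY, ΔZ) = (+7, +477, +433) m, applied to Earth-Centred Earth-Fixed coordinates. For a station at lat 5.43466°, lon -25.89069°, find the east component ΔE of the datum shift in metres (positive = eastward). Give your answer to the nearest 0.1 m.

The local east axis at (φ, λ) is (−sin λ, cos λ, 0), so ΔE = −sin(-25.89069°)·7 + cos(-25.89069°)·477 = 432.18 m.

ΔE = 432.2 m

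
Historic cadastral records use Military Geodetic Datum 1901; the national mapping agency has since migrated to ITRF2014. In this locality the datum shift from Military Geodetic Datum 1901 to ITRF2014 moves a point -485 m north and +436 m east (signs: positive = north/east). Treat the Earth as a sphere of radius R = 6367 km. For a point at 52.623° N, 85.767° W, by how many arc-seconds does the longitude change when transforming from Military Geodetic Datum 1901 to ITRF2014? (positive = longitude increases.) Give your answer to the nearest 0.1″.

Δλ = 23.3″

At latitude 52.623°, cos φ = 0.607057.
One radian of longitude at latitude φ spans R cos φ, so Δλ = ΔE / (R cos φ) = 436.0 / (6367000 × 0.607057) = 1.1280e-04 rad = 23.267″.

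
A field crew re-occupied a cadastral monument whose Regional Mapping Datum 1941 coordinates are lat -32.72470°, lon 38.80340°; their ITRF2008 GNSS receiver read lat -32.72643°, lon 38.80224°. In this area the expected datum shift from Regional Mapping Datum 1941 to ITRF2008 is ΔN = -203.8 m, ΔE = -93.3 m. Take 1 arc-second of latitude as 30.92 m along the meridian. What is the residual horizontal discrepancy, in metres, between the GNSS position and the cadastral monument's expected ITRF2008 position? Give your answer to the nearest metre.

19 m

Observed coordinate differences: Δφ = -0.00173°, Δλ = -0.00116°.
Converting to metres (1° lat = 111312 m, cos φ = 0.841278): observed ΔN = -192.6 m, observed ΔE = -108.6 m.
Subtracting the expected shift leaves a residual of -192.6 − (-203.8) = 11.2 m north and -108.6 − (-93.3) = -15.3 m east.
Residual distance = √(11.2² + (-15.3)²) = 19.0 m.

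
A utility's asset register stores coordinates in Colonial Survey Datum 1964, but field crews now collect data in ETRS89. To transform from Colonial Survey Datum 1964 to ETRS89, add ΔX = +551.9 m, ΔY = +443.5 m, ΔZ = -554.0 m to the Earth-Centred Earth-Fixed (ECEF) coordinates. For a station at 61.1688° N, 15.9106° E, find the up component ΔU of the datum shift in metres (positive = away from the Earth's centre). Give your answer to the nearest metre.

At φ = 61.1688°, λ = 15.9106°: sin φ = 0.876044, cos φ = 0.482231, sin λ = 0.274137, cos λ = 0.961691.
ΔU = cos φ cos λ·ΔX + cos φ sin λ·ΔY + sin φ·ΔZ = (0.482231)(0.961691)(551.9) + (0.482231)(0.274137)(443.5) + (0.876044)(-554.0) = -170.75 m.

ΔU = -171 m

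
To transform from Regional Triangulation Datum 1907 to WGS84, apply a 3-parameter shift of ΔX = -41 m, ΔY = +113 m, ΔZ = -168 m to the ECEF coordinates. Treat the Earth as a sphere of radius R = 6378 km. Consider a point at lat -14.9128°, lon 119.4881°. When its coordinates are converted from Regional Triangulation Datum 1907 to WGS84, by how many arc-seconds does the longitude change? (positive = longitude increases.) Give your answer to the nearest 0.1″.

Δλ = -0.7″

sin φ = -0.257349, cos φ = 0.966319, sin λ = 0.870458, cos λ = -0.492243.
East component: ΔE = −sin λ·ΔX + cos λ·ΔY = −(0.870458)(-41) + (-0.492243)(113) = -19.93 m.
1° of latitude spans πR/180 = 111317 m; at latitude φ, 1° of longitude spans that × cos φ = 107567.8 m, so Δλ = -19.93 / 107567.8 × 3600 = -0.667″.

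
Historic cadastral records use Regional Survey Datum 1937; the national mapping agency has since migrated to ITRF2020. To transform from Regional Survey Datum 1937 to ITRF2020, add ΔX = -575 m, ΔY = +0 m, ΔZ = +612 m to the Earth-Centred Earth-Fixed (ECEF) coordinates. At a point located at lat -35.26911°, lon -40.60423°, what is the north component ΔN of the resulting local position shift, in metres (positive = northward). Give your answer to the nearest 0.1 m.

At φ = -35.26911°, λ = -40.60423°: sin φ = -0.577418, cos φ = 0.816449, sin λ = -0.650830, cos λ = 0.759223.
ΔN = −sin φ cos λ·ΔX − sin φ sin λ·ΔY + cos φ·ΔZ = −(-0.577418)(0.759223)(-575) − (-0.577418)(-0.650830)(0) + (0.816449)(612) = 247.59 m.

ΔN = 247.6 m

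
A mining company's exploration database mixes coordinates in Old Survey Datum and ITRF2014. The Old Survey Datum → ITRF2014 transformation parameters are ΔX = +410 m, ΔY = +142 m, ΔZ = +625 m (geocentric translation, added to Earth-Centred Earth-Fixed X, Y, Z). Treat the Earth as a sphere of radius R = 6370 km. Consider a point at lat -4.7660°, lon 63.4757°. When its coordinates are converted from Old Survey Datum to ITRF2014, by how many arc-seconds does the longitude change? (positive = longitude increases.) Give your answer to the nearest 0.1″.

sin φ = -0.083086, cos φ = 0.996542, sin λ = 0.894745, cos λ = 0.446577.
East component: ΔE = −sin λ·ΔX + cos λ·ΔY = −(0.894745)(410) + (0.446577)(142) = -303.43 m.
1° of latitude spans πR/180 = 111177 m; at latitude φ, 1° of longitude spans that × cos φ = 110793.1 m, so Δλ = -303.43 / 110793.1 × 3600 = -9.859″.

Δλ = -9.9″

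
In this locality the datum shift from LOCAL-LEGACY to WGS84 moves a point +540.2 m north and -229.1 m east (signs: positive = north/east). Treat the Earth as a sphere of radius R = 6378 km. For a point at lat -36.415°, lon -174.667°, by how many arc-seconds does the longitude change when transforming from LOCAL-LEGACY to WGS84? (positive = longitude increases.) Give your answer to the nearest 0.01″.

At latitude -36.415°, cos φ = 0.804738.
One radian of longitude at latitude φ spans R cos φ, so Δλ = ΔE / (R cos φ) = -229.1 / (6378000 × 0.804738) = -4.4636e-05 rad = -9.207″.

Δλ = -9.21″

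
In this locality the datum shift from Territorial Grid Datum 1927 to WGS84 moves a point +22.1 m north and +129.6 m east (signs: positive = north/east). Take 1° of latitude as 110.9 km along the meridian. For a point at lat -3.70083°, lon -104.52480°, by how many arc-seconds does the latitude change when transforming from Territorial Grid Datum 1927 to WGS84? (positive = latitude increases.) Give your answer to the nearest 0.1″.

1° of latitude = 110.9 km, so Δφ = 22.1 / 110900 = 0.0001993° = 0.717″.

Δφ = 0.7″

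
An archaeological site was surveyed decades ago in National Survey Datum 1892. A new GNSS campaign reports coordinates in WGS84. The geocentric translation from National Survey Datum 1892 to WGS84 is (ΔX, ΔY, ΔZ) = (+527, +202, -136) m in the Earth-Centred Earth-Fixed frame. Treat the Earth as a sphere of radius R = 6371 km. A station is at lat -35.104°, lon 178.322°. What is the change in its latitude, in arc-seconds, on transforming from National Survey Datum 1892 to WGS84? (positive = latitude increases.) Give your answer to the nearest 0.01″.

Δφ = -13.30″

sin φ = -0.575062, cos φ = 0.818110, sin λ = 0.029282, cos λ = -0.999571.
North component: ΔN = −sin φ cos λ·ΔX − sin φ sin λ·ΔY + cos φ·ΔZ = −(-0.575062)(-0.999571)(527) − (-0.575062)(0.029282)(202) + (0.818110)(-136) = -410.79 m.
1° of latitude spans πR/180 = 111195 m, so Δφ = -410.79 / 111195 × 3600 = -13.300″.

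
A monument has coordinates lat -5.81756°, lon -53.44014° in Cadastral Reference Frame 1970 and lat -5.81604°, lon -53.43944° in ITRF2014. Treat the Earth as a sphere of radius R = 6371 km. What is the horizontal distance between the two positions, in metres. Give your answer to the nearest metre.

Δφ = -5.81604° − -5.81756° = +0.00152°; Δλ = -53.43944° − -53.44014° = +0.00070°.
1° along a meridian = πR/180 = 111195 m.
ΔN = Δφ × 111195 = 169.0 m; ΔE = Δλ × 111195 × cos(-5.81756°) = +0.00070 × 111195 × 0.994850 = 77.4 m.
Distance = √(ΔE² + ΔN²) = √(77.4² + 169.0²) = 185.9 m.

186 m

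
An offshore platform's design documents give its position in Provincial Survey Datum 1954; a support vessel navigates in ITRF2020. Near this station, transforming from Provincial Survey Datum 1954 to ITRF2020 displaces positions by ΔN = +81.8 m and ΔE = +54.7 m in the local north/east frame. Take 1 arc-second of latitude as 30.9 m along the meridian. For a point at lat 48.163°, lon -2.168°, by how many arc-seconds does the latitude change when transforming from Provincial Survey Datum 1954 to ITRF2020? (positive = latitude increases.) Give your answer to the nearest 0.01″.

Δφ = 2.65″

1″ of latitude = 30.90 m, so Δφ = 81.8 / 30.90 = 2.647″.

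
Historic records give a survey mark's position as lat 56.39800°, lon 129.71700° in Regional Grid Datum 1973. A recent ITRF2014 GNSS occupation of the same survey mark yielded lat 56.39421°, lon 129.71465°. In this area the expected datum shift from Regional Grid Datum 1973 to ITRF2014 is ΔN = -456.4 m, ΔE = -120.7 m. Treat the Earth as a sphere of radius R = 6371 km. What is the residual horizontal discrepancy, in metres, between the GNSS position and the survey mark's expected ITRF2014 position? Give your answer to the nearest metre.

Observed coordinate differences: Δφ = -0.00379°, Δλ = -0.00235°.
Converting to metres (1° lat = 111195 m, cos φ = 0.553421): observed ΔN = -421.4 m, observed ΔE = -144.6 m.
Subtracting the expected shift leaves a residual of -421.4 − (-456.4) = 35.0 m north and -144.6 − (-120.7) = -23.9 m east.
Residual distance = √(35.0² + (-23.9)²) = 42.4 m.

42 m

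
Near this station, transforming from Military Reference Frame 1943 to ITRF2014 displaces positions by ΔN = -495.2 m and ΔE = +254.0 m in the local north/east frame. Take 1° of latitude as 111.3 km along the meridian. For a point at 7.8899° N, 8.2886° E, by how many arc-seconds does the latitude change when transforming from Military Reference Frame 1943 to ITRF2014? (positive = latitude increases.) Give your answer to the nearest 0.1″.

1° of latitude = 111.3 km, so Δφ = -495.2 / 111300 = -0.0044492° = -16.017″.

Δφ = -16.0″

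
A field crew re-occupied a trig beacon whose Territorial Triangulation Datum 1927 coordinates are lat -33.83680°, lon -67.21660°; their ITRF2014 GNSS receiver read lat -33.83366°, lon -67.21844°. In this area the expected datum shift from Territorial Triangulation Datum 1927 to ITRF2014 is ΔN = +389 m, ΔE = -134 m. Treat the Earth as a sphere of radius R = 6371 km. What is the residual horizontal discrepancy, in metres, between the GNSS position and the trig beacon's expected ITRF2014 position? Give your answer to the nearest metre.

54 m

Observed coordinate differences: Δφ = +0.00314°, Δλ = -0.00184°.
Converting to metres (1° lat = 111195 m, cos φ = 0.830627): observed ΔN = 349.2 m, observed ΔE = -169.9 m.
Subtracting the expected shift leaves a residual of 349.2 − (389) = -39.8 m north and -169.9 − (-134) = -35.9 m east.
Residual distance = √((-39.8)² + (-35.9)²) = 53.7 m.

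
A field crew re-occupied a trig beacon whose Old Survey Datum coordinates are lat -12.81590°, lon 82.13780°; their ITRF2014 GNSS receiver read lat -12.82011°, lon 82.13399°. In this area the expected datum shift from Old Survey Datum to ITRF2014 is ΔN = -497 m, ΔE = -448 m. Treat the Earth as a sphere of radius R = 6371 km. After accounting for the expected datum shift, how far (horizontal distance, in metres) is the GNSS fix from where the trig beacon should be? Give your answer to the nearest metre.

Observed coordinate differences: Δφ = -0.00421°, Δλ = -0.00381°.
Converting to metres (1° lat = 111195 m, cos φ = 0.975088): observed ΔN = -468.1 m, observed ΔE = -413.1 m.
Subtracting the expected shift leaves a residual of -468.1 − (-497) = 28.9 m north and -413.1 − (-448) = 34.9 m east.
Residual distance = √(28.9² + 34.9²) = 45.3 m.

45 m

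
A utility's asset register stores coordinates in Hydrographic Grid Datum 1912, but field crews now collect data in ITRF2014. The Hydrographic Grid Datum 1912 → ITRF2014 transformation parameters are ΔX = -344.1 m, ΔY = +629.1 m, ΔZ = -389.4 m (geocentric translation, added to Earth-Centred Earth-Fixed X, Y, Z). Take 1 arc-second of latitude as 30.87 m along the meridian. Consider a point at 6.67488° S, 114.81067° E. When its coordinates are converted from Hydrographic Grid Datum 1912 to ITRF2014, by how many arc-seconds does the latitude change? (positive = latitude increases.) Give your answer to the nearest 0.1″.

sin φ = -0.116235, cos φ = 0.993222, sin λ = 0.907699, cos λ = -0.419621.
North component: ΔN = −sin φ cos λ·ΔX − sin φ sin λ·ΔY + cos φ·ΔZ = −(-0.116235)(-0.419621)(-344.1) − (-0.116235)(0.907699)(629.1) + (0.993222)(-389.4) = -303.60 m.
1° of latitude spans 3600 × 30.87 = 111132 m, so Δφ = -303.60 / 111132 × 3600 = -9.835″.

Δφ = -9.8″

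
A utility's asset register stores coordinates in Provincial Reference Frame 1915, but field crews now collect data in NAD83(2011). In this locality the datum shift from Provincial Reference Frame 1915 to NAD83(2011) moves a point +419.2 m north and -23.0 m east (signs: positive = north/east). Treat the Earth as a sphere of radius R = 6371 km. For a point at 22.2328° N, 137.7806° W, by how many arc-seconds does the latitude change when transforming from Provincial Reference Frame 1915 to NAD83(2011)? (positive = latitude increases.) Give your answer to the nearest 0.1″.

On a sphere of radius R, 1 rad of latitude = R, so Δφ = ΔN / R = 419.2 / 6371000 = 6.5798e-05 rad = 13.572″.

Δφ = 13.6″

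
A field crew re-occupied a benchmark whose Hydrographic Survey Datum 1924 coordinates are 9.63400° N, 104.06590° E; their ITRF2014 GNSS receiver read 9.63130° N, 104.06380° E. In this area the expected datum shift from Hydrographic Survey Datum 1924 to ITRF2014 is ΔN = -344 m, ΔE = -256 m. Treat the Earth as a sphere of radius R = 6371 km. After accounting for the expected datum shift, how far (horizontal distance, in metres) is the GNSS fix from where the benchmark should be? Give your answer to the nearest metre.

51 m

Observed coordinate differences: Δφ = -0.00270°, Δλ = -0.00210°.
Converting to metres (1° lat = 111195 m, cos φ = 0.985897): observed ΔN = -300.2 m, observed ΔE = -230.2 m.
Subtracting the expected shift leaves a residual of -300.2 − (-344) = 43.8 m north and -230.2 − (-256) = 25.8 m east.
Residual distance = √(43.8² + 25.8²) = 50.8 m.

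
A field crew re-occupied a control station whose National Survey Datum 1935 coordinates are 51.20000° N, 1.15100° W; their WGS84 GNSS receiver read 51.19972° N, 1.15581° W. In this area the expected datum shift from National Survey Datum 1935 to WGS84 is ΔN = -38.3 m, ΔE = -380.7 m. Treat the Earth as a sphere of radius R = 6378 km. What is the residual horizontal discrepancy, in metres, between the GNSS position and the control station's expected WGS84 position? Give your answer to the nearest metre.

46 m

Observed coordinate differences: Δφ = -0.00028°, Δλ = -0.00481°.
Converting to metres (1° lat = 111317 m, cos φ = 0.626604): observed ΔN = -31.2 m, observed ΔE = -335.5 m.
Subtracting the expected shift leaves a residual of -31.2 − (-38.3) = 7.1 m north and -335.5 − (-380.7) = 45.2 m east.
Residual distance = √(7.1² + 45.2²) = 45.8 m.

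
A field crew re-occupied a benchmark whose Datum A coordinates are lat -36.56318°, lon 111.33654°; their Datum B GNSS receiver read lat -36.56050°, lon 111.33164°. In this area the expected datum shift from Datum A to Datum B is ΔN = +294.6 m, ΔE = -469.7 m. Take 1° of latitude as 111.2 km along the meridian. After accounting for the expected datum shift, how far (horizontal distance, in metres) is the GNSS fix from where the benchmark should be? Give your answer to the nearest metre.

32 m

Observed coordinate differences: Δφ = +0.00268°, Δλ = -0.00490°.
Converting to metres (1° lat = 111200 m, cos φ = 0.803200): observed ΔN = 298.0 m, observed ΔE = -437.6 m.
Subtracting the expected shift leaves a residual of 298.0 − (294.6) = 3.4 m north and -437.6 − (-469.7) = 32.1 m east.
Residual distance = √(3.4² + 32.1²) = 32.2 m.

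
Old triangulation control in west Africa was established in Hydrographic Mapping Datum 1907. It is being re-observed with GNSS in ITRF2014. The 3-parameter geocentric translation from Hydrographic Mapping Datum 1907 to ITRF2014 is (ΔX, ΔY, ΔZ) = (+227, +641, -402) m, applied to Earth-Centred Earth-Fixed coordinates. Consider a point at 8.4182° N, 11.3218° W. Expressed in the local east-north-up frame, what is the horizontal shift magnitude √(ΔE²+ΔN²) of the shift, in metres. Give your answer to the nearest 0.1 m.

789.1 m

The local east axis at (φ, λ) is (−sin λ, cos λ, 0), so ΔE = −sin(-11.3218°)·227 + cos(-11.3218°)·641 = 673.09 m.
The local north axis is (−sin φ cos λ, −sin φ sin λ, cos φ), giving ΔN = -32.585 + 18.423 − 397.669 = -411.83 m.
Horizontal magnitude = √(ΔE² + ΔN²) = √(673.09² + (-411.83)²) = 789.09 m.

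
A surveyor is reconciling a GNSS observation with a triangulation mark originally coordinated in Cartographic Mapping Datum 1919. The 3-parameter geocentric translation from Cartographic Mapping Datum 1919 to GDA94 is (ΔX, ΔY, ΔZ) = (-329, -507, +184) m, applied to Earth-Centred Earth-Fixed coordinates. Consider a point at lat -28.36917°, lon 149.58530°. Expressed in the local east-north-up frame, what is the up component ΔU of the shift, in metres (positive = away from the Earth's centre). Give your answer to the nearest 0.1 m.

At φ = -28.36917°, λ = 149.58530°: sin φ = -0.475151, cos φ = 0.879904, sin λ = 0.506255, cos λ = -0.862384.
ΔU = cos φ cos λ·ΔX + cos φ sin λ·ΔY + sin φ·ΔZ = (0.879904)(-0.862384)(-329) + (0.879904)(0.506255)(-507) + (-0.475151)(184) = -63.62 m.

ΔU = -63.6 m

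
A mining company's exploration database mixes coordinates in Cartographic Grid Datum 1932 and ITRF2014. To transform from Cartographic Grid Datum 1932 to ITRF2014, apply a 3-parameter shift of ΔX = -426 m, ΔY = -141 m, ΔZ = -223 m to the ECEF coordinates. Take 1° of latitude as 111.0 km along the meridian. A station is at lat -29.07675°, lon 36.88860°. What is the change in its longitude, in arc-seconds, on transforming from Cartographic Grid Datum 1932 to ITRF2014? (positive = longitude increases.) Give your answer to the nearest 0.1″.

Δλ = 5.3″

sin φ = -0.485981, cos φ = 0.873970, sin λ = 0.600261, cos λ = 0.799804.
East component: ΔE = −sin λ·ΔX + cos λ·ΔY = −(0.600261)(-426) + (0.799804)(-141) = 142.94 m.
1° of latitude spans 111000 m; at latitude φ, 1° of longitude spans that × cos φ = 97010.6 m, so Δλ = 142.94 / 97010.6 × 3600 = 5.304″.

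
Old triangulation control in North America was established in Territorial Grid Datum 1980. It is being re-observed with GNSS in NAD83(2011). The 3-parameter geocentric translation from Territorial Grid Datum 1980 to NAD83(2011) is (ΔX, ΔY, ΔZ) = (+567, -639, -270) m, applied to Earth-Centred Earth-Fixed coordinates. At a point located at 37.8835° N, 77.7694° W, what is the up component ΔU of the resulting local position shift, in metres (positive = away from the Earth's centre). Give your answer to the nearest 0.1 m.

The local up (radial) axis is (cos φ cos λ, cos φ sin λ, sin φ), giving ΔU = 94.804 + 492.891 − 165.796 = 421.90 m.

ΔU = 421.9 m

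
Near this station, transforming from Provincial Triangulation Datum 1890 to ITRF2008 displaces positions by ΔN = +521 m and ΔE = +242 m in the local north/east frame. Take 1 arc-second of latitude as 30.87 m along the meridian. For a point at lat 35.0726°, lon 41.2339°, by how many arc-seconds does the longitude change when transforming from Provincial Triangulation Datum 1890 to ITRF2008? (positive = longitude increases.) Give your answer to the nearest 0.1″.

Δλ = 9.6″

At latitude 35.0726°, cos φ = 0.818425.
1″ of longitude at this latitude = 30.87 × cos φ = 25.2648 m, so Δλ = 242.0 / 25.2648 = 9.579″.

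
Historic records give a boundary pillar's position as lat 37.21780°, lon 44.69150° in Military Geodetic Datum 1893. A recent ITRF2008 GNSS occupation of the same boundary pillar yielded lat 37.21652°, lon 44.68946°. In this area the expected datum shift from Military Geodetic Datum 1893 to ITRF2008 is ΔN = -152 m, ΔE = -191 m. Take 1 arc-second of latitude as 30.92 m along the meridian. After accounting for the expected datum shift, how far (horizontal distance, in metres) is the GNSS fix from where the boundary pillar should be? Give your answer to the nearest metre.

Observed coordinate differences: Δφ = -0.00128°, Δλ = -0.00204°.
Converting to metres (1° lat = 111312 m, cos φ = 0.796342): observed ΔN = -142.5 m, observed ΔE = -180.8 m.
Subtracting the expected shift leaves a residual of -142.5 − (-152) = 9.5 m north and -180.8 − (-191) = 10.2 m east.
Residual distance = √(9.5² + 10.2²) = 13.9 m.

14 m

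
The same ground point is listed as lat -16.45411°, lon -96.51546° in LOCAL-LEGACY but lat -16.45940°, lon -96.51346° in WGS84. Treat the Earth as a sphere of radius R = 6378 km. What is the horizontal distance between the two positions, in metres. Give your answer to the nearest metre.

Δφ = -16.45940° − -16.45411° = -0.00529°; Δλ = -96.51346° − -96.51546° = +0.00200°.
1° along a meridian = πR/180 = 111317 m.
ΔN = Δφ × 111317 = -588.9 m; ΔE = Δλ × 111317 × cos(-16.45411°) = +0.00200 × 111317 × 0.959047 = 213.5 m.
Distance = √(ΔE² + ΔN²) = √(213.5² + (-588.9)²) = 626.4 m.

626 m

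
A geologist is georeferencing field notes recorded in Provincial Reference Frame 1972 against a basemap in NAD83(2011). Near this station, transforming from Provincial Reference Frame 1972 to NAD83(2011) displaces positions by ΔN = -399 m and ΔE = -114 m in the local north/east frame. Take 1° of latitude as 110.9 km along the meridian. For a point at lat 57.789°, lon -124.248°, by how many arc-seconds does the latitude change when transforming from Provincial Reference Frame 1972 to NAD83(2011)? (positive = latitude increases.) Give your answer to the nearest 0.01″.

1° of latitude = 110.9 km, so Δφ = -399.0 / 110900 = -0.0035978° = -12.952″.

Δφ = -12.95″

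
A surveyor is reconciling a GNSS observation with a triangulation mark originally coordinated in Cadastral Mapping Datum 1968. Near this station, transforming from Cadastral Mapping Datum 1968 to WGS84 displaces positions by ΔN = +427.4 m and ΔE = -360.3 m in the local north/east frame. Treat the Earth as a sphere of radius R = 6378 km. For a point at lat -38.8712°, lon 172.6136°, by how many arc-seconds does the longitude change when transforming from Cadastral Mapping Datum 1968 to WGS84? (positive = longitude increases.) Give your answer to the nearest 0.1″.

At latitude -38.8712°, cos φ = 0.778559.
One radian of longitude at latitude φ spans R cos φ, so Δλ = ΔE / (R cos φ) = -360.3 / (6378000 × 0.778559) = -7.2559e-05 rad = -14.966″.

Δλ = -15.0″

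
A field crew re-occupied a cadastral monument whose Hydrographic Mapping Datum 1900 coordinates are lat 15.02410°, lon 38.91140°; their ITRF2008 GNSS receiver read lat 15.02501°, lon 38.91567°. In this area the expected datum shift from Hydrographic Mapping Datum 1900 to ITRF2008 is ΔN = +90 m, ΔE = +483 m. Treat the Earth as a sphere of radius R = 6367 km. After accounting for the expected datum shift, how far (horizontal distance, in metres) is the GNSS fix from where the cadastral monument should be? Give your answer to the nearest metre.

27 m

Observed coordinate differences: Δφ = +0.00091°, Δλ = +0.00427°.
Converting to metres (1° lat = 111125 m, cos φ = 0.965817): observed ΔN = 101.1 m, observed ΔE = 458.3 m.
Subtracting the expected shift leaves a residual of 101.1 − (90) = 11.1 m north and 458.3 − (483) = -24.7 m east.
Residual distance = √(11.1² + (-24.7)²) = 27.1 m.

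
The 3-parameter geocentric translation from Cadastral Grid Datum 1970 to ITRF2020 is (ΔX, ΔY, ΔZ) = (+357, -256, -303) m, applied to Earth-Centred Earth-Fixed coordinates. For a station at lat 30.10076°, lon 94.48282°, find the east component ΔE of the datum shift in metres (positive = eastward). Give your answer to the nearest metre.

ΔE = -336 m

The local east axis at (φ, λ) is (−sin λ, cos λ, 0), so ΔE = −sin(94.48282°)·357 + cos(94.48282°)·(-256) = -335.90 m.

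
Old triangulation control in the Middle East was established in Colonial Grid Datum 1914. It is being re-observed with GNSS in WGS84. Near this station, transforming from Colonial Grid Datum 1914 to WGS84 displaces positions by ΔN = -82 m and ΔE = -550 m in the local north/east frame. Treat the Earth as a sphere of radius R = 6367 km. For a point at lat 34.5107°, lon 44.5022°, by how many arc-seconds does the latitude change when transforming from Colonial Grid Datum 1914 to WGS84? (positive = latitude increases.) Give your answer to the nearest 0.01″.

On a sphere of radius R, 1 rad of latitude = R, so Δφ = ΔN / R = -82.0 / 6367000 = -1.2879e-05 rad = -2.656″.

Δφ = -2.66″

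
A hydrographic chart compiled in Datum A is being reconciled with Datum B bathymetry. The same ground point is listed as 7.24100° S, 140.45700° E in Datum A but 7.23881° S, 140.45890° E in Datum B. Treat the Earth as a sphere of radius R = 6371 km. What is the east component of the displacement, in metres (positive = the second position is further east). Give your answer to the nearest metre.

ΔE = 210 m

Δφ = -7.23881° − -7.24100° = +0.00219°; Δλ = 140.45890° − 140.45700° = +0.00190°.
1° along a meridian = πR/180 = 111195 m.
ΔN = Δφ × 111195 = 243.5 m; ΔE = Δλ × 111195 × cos(-7.24100°) = +0.00190 × 111195 × 0.992025 = 209.6 m.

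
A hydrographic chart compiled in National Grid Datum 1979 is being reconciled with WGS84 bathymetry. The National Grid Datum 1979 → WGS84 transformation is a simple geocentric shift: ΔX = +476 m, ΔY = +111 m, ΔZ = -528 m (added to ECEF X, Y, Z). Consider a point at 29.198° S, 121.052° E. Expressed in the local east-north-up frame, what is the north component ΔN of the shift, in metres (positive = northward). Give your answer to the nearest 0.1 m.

ΔN = -534.3 m

At φ = -29.198°, λ = 121.052°: sin φ = -0.487829, cos φ = 0.872939, sin λ = 0.856700, cos λ = -0.515816.
ΔN = −sin φ cos λ·ΔX − sin φ sin λ·ΔY + cos φ·ΔZ = −(-0.487829)(-0.515816)(476) − (-0.487829)(0.856700)(111) + (0.872939)(-528) = -534.30 m.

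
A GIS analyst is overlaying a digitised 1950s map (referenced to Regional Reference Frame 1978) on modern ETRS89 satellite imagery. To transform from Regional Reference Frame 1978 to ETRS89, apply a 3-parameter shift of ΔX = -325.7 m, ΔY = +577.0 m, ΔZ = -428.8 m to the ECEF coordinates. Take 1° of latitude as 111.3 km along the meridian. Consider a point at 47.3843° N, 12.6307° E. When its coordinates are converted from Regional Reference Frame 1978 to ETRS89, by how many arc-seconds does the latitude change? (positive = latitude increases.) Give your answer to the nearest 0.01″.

Δφ = -4.83″

sin φ = 0.735912, cos φ = 0.677078, sin λ = 0.218666, cos λ = 0.975800.
North component: ΔN = −sin φ cos λ·ΔX − sin φ sin λ·ΔY + cos φ·ΔZ = −(0.735912)(0.975800)(-325.7) − (0.735912)(0.218666)(577.0) + (0.677078)(-428.8) = -149.30 m.
1° of latitude spans 111300 m, so Δφ = -149.30 / 111300 × 3600 = -4.829″.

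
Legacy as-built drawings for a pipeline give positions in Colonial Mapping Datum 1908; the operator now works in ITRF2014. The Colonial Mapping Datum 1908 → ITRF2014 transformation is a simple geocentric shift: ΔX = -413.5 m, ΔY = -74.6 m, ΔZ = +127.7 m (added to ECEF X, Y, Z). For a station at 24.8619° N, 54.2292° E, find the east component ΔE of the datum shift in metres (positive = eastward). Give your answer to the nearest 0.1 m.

The local east axis at (φ, λ) is (−sin λ, cos λ, 0), so ΔE = −sin(54.2292°)·(-413.5) + cos(54.2292°)·(-74.6) = 291.89 m.

ΔE = 291.9 m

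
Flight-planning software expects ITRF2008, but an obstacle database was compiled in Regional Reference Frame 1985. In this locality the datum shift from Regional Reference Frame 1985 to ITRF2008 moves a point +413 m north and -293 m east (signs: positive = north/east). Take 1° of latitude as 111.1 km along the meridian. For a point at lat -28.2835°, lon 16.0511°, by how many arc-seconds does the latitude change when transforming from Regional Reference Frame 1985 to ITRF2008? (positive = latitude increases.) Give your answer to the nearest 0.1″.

Δφ = 13.4″

1° of latitude = 111.1 km, so Δφ = 413.0 / 111100 = 0.0037174° = 13.383″.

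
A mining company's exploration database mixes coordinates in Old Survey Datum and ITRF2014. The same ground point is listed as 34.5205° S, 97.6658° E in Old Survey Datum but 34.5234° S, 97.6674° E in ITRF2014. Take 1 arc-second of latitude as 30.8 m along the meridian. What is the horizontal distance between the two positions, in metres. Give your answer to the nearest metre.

Δφ = -34.5234° − -34.5205° = -0.0029°; Δλ = 97.6674° − 97.6658° = +0.0016°.
1° of latitude = 3600 × 30.80 = 110880 m.
ΔN = Δφ × 110880 = -321.6 m; ΔE = Δλ × 110880 × cos(-34.5205°) = +0.0016 × 110880 × 0.823923 = 146.2 m.
Distance = √(ΔE² + ΔN²) = √(146.2² + (-321.6)²) = 353.2 m.

353 m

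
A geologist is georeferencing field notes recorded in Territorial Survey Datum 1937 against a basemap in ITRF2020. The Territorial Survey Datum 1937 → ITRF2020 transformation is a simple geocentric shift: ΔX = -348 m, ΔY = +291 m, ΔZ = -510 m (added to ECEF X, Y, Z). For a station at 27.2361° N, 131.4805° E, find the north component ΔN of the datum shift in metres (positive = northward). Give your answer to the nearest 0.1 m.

ΔN = -658.7 m

The local north axis is (−sin φ cos λ, −sin φ sin λ, cos φ), giving ΔN = -105.492 − 99.775 − 453.455 = -658.72 m.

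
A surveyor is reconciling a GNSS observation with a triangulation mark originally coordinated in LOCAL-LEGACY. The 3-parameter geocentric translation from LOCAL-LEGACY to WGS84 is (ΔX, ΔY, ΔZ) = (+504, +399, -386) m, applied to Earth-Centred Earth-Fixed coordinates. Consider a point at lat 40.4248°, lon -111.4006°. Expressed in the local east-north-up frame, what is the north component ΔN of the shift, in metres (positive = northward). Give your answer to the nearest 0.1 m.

ΔN = 66.3 m

At φ = 40.4248°, λ = -111.4006°: sin φ = 0.648449, cos φ = 0.761258, sin λ = -0.931052, cos λ = -0.364887.
ΔN = −sin φ cos λ·ΔX − sin φ sin λ·ΔY + cos φ·ΔZ = −(0.648449)(-0.364887)(504) − (0.648449)(-0.931052)(399) + (0.761258)(-386) = 66.30 m.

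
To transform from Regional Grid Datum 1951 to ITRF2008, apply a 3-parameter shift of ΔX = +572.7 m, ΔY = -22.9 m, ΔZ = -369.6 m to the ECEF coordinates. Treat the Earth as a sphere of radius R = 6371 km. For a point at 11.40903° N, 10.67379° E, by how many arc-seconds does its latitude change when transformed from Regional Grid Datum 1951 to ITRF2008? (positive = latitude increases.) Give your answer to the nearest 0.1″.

Δφ = -15.3″

sin φ = 0.197812, cos φ = 0.980240, sin λ = 0.185217, cos λ = 0.982698.
North component: ΔN = −sin φ cos λ·ΔX − sin φ sin λ·ΔY + cos φ·ΔZ = −(0.197812)(0.982698)(572.7) − (0.197812)(0.185217)(-22.9) + (0.980240)(-369.6) = -472.78 m.
1° of latitude spans πR/180 = 111195 m, so Δφ = -472.78 / 111195 × 3600 = -15.307″.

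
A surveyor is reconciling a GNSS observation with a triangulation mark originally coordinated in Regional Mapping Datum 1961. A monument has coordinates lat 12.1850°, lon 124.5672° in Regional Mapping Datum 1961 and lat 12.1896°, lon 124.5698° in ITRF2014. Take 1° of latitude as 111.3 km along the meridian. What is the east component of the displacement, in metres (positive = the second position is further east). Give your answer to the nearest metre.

Δφ = 12.1896° − 12.1850° = +0.0046°; Δλ = 124.5698° − 124.5672° = +0.0026°.
ΔN = Δφ × 111300 = 512.0 m; ΔE = Δλ × 111300 × cos(12.1850°) = +0.0026 × 111300 × 0.977471 = 282.9 m.

ΔE = 283 m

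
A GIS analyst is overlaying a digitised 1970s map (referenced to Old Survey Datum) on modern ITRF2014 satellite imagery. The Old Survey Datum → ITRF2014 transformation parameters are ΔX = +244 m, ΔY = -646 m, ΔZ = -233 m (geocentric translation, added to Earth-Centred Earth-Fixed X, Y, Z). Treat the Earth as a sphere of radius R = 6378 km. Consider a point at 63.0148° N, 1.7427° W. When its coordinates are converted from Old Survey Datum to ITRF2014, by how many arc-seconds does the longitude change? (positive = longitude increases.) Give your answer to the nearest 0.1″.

sin φ = 0.891124, cos φ = 0.453760, sin λ = -0.030411, cos λ = 0.999537.
East component: ΔE = −sin λ·ΔX + cos λ·ΔY = −(-0.030411)(244) + (0.999537)(-646) = -638.28 m.
1° of latitude spans πR/180 = 111317 m; at latitude φ, 1° of longitude spans that × cos φ = 50511.3 m, so Δλ = -638.28 / 50511.3 × 3600 = -45.491″.

Δλ = -45.5″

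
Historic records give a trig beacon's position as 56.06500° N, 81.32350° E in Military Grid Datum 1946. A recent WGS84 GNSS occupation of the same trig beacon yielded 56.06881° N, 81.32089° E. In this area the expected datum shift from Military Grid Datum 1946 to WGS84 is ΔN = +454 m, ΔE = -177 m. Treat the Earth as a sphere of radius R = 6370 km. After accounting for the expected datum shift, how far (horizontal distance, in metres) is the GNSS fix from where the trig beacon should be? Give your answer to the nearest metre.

34 m

Observed coordinate differences: Δφ = +0.00381°, Δλ = -0.00261°.
Converting to metres (1° lat = 111177 m, cos φ = 0.558252): observed ΔN = 423.6 m, observed ΔE = -162.0 m.
Subtracting the expected shift leaves a residual of 423.6 − (454) = -30.4 m north and -162.0 − (-177) = 15.0 m east.
Residual distance = √((-30.4)² + 15.0²) = 33.9 m.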